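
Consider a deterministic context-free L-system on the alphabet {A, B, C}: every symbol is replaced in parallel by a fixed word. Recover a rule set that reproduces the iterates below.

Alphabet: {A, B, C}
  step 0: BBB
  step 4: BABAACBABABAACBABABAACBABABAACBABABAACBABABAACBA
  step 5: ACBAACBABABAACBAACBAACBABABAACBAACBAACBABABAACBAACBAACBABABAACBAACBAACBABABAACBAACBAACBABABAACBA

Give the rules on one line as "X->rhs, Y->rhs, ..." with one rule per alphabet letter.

A->BA, B->AC, C->BA

  step 4 ⇒ step 5: BABAACBABABAACBABABAACBABABAACBABABAACBABABAACBA ⇒ AC·BA·AC·BA·BA·BA·AC·BA·AC·BA·AC·BA·BA·BA·AC·BA·AC·BA·AC·BA·BA·BA·AC·BA·AC·BA·AC·BA·BA·BA·AC·BA·AC·BA·AC·BA·BA·BA·AC·BA·AC·BA·AC·BA·BA·BA·AC·BA
    A ↦ BA
    B ↦ AC
    C ↦ BA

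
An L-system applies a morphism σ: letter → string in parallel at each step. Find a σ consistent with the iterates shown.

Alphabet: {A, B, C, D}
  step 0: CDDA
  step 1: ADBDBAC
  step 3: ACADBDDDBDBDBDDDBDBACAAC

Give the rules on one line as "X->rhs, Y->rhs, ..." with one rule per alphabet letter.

  step 0 ⇒ step 1: CDDA ⇒ A·DB·DB·AC
    A ↦ AC
    C ↦ A
    D ↦ DB
    B ↦ DD  (constrained at step 1)

A->AC, B->DD, C->A, D->DB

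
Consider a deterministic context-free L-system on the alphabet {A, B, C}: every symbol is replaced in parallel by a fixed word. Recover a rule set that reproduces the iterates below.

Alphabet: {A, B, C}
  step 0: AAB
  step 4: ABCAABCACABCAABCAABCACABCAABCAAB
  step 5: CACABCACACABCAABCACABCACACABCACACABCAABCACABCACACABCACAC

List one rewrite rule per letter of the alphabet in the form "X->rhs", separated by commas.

  step 4 ⇒ step 5: ABCAABCACABCAABCAABCACABCAABCAAB ⇒ CA·C·AB·CA·CA·C·AB·CA·AB·CA·C·AB·CA·CA·C·AB·CA·CA·C·AB·CA·AB·CA·C·AB·CA·CA·C·AB·CA·CA·C
    A ↦ CA
    B ↦ C
    C ↦ AB

A->CA, B->C, C->AB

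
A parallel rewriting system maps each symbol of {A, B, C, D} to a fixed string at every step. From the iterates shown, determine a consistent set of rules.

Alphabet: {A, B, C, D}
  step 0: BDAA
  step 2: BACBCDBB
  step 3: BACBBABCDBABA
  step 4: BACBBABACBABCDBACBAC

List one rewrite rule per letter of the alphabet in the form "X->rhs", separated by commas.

  step 3 ⇒ step 4: BACBBABCDBABA ⇒ BA·C·B·BA·BA·C·BA·B·CD·BA·C·BA·C
    A ↦ C
    B ↦ BA
    C ↦ B
    D ↦ CD

A->C, B->BA, C->B, D->CD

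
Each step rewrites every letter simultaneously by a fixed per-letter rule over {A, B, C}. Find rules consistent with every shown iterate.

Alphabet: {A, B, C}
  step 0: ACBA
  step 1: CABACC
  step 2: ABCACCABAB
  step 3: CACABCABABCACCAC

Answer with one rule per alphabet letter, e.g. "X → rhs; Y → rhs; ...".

  step 2 ⇒ step 3: ABCACCABAB ⇒ C·AC·AB·C·AB·AB·C·AC·C·AC
    A ↦ C
    B ↦ AC
    C ↦ AB

A->C, B->AC, C->AB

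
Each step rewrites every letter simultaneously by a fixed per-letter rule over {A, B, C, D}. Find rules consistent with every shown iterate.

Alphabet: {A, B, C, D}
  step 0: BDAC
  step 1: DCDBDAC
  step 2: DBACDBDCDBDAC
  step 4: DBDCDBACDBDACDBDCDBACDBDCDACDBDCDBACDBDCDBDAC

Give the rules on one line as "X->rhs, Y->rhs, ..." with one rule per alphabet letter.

  step 1 ⇒ step 2: DCDBDAC ⇒ DB·AC·DB·DC·DB·D·AC
    A ↦ D
    B ↦ DC
    C ↦ AC
    D ↦ DB

A->D, B->DC, C->AC, D->DB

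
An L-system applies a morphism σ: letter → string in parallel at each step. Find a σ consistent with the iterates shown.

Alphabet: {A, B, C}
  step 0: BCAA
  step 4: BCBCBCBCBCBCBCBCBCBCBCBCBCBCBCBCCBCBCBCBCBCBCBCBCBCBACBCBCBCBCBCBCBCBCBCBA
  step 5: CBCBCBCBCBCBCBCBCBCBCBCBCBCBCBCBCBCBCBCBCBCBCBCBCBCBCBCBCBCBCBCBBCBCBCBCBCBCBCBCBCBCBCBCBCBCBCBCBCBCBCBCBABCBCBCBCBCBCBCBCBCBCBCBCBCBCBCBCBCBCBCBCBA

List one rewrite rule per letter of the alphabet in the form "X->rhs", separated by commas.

A->BA, B->CBC, C->B

  step 4 ⇒ step 5: BCBCBCBCBCBCBCBCBCBCBCBCBCBCBCBCCBCBCBCBCBCBCBCBCBCBACBCBCBCBCBCBCBCBCBCBA ⇒ CBC·B·CBC·B·CBC·B·CBC·B·CBC·B·CBC·B·CBC·B·CBC·B·CBC·B·CBC·B·CBC·B·CBC·B·CBC·B·CBC·B·CBC·B·CBC·B·B·CBC·B·CBC·B·CBC·B·CBC·B·CBC·B·CBC·B·CBC·B·CBC·B·CBC·B·CBC·BA·B·CBC·B·CBC·B·CBC·B·CBC·B·CBC·B·CBC·B·CBC·B·CBC·B·CBC·B·CBC·BA
    A ↦ BA
    B ↦ CBC
    C ↦ B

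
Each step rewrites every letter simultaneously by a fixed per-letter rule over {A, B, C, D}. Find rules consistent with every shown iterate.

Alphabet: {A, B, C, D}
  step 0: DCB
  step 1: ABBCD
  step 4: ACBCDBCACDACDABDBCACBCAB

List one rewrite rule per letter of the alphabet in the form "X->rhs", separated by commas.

A->AC, B->D, C->BC, D->AB

  step 0 ⇒ step 1: DCB ⇒ AB·BC·D
    B ↦ D
    C ↦ BC
    D ↦ AB
    A ↦ AC  (constrained at step 1)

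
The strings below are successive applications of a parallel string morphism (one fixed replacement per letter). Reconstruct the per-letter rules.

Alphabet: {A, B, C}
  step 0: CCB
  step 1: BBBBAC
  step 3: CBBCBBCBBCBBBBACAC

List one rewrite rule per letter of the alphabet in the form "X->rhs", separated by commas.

  step 0 ⇒ step 1: CCB ⇒ BB·BB·AC
    B ↦ AC
    C ↦ BB
    A ↦ C  (constrained at step 1)

A->C, B->AC, C->BB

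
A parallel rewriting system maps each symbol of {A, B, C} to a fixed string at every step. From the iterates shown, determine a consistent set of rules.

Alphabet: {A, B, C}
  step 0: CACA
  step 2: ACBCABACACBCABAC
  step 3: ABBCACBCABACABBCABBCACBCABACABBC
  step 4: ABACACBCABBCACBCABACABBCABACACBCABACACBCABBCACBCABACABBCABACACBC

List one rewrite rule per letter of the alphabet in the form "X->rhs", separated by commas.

A->AB, B->AC, C->BC

  step 3 ⇒ step 4: ABBCACBCABACABBCABBCACBCABACABBC ⇒ AB·AC·AC·BC·AB·BC·AC·BC·AB·AC·AB·BC·AB·AC·AC·BC·AB·AC·AC·BC·AB·BC·AC·BC·AB·AC·AB·BC·AB·AC·AC·BC
    A ↦ AB
    B ↦ AC
    C ↦ BC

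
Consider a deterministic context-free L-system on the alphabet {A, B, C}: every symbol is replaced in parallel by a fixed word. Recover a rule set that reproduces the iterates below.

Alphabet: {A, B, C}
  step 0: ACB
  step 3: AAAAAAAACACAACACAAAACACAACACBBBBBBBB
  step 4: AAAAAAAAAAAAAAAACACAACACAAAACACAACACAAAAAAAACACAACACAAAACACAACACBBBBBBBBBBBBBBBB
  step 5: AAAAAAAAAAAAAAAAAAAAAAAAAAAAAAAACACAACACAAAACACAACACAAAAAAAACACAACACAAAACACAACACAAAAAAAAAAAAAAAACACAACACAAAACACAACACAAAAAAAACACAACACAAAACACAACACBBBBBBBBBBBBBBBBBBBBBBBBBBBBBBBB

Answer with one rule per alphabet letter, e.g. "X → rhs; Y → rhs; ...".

A->AA, B->BB, C->CAC

  step 4 ⇒ step 5: AAAAAAAAAAAAAAAACACAACACAAAACACAACACAAAAAAAACACAACACAAAACACAACACBBBBBBBBBBBBBBBB ⇒ AA·AA·AA·AA·AA·AA·AA·AA·AA·AA·AA·AA·AA·AA·AA·AA·CAC·AA·CAC·AA·AA·CAC·AA·CAC·AA·AA·AA·AA·CAC·AA·CAC·AA·AA·CAC·AA·CAC·AA·AA·AA·AA·AA·AA·AA·AA·CAC·AA·CAC·AA·AA·CAC·AA·CAC·AA·AA·AA·AA·CAC·AA·CAC·AA·AA·CAC·AA·CAC·BB·BB·BB·BB·BB·BB·BB·BB·BB·BB·BB·BB·BB·BB·BB·BB
    A ↦ AA
    B ↦ BB
    C ↦ CAC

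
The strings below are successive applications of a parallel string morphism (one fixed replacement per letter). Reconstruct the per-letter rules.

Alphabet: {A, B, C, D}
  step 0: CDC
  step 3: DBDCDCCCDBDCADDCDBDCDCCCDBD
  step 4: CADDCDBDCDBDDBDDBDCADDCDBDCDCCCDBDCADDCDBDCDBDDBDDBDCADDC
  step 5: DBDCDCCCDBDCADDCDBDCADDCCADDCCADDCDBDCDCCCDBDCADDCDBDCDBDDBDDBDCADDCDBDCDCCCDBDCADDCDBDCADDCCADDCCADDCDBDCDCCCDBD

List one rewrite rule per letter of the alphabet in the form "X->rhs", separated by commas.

A->CDC, B->ADD, C->DBD, D->C

  step 4 ⇒ step 5: CADDCDBDCDBDDBDDBDCADDCDBDCDCCCDBDCADDCDBDCDBDDBDDBDCADDC ⇒ DBD·CDC·C·C·DBD·C·ADD·C·DBD·C·ADD·C·C·ADD·C·C·ADD·C·DBD·CDC·C·C·DBD·C·ADD·C·DBD·C·DBD·DBD·DBD·C·ADD·C·DBD·CDC·C·C·DBD·C·ADD·C·DBD·C·ADD·C·C·ADD·C·C·ADD·C·DBD·CDC·C·C·DBD
    A ↦ CDC
    B ↦ ADD
    C ↦ DBD
    D ↦ C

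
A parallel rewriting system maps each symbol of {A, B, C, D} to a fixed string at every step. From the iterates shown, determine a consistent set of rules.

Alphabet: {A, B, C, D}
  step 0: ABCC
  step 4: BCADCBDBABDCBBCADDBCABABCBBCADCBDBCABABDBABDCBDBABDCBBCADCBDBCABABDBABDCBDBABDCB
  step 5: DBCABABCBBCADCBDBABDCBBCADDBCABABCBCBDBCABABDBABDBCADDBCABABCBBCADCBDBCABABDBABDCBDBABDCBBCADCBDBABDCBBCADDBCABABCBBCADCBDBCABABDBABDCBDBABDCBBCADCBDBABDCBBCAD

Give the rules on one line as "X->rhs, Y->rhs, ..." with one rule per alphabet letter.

  step 4 ⇒ step 5: BCADCBDBABDCBBCADDBCABABCBBCADCBDBCABABDBABDCBDBABDCBBCADCBDBCABABDBABDCBDBABDCB ⇒ D·BCA·BAB·CB·BCA·D·CB·D·BAB·D·CB·BCA·D·D·BCA·BAB·CB·CB·D·BCA·BAB·D·BAB·D·BCA·D·D·BCA·BAB·CB·BCA·D·CB·D·BCA·BAB·D·BAB·D·CB·D·BAB·D·CB·BCA·D·CB·D·BAB·D·CB·BCA·D·D·BCA·BAB·CB·BCA·D·CB·D·BCA·BAB·D·BAB·D·CB·D·BAB·D·CB·BCA·D·CB·D·BAB·D·CB·BCA·D
    A ↦ BAB
    B ↦ D
    C ↦ BCA
    D ↦ CB

A->BAB, B->D, C->BCA, D->CB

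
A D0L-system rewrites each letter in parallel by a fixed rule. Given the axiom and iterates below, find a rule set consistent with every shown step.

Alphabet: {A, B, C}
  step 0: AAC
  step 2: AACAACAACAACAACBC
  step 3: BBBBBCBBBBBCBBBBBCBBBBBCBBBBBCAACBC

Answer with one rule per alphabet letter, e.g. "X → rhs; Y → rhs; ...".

A->BB, B->AAC, C->BC

  step 2 ⇒ step 3: AACAACAACAACAACBC ⇒ BB·BB·BC·BB·BB·BC·BB·BB·BC·BB·BB·BC·BB·BB·BC·AAC·BC
    A ↦ BB
    B ↦ AAC
    C ↦ BC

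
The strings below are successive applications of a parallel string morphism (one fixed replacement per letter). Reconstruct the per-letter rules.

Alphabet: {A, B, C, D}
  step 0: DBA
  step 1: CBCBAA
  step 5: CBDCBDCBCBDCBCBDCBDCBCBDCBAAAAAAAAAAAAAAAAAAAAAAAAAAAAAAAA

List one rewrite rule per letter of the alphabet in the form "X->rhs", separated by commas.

A->AA, B->CB, C->D, D->CB

  step 0 ⇒ step 1: DBA ⇒ CB·CB·AA
    A ↦ AA
    B ↦ CB
    D ↦ CB
    C ↦ D  (constrained at step 1)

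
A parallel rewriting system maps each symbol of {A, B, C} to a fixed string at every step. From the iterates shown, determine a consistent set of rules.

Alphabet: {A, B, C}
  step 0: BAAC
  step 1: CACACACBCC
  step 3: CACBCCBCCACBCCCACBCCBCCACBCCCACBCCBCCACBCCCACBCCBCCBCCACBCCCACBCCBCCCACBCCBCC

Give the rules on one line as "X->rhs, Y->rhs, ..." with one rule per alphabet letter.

  step 0 ⇒ step 1: BAAC ⇒ CAC·AC·AC·BCC
    A ↦ AC
    B ↦ CAC
    C ↦ BCC

A->AC, B->CAC, C->BCC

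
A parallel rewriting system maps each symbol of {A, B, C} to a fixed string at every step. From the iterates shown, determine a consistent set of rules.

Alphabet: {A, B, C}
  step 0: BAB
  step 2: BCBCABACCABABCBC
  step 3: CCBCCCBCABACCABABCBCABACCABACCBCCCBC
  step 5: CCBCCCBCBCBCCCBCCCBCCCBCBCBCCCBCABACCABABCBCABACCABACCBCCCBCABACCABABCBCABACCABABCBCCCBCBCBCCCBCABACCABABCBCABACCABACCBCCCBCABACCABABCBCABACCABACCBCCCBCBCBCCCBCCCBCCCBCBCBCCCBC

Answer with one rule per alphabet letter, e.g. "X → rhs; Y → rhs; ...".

A->ABA, B->CC, C->BC

  step 2 ⇒ step 3: BCBCABACCABABCBC ⇒ CC·BC·CC·BC·ABA·CC·ABA·BC·BC·ABA·CC·ABA·CC·BC·CC·BC
    A ↦ ABA
    B ↦ CC
    C ↦ BC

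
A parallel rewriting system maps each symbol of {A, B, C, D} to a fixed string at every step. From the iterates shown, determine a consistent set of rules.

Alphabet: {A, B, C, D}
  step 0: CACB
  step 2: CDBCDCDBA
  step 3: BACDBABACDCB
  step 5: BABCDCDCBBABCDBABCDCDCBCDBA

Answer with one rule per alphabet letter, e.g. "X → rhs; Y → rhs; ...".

A->CB, B->CD, C->B, D->A

  step 2 ⇒ step 3: CDBCDCDBA ⇒ B·A·CD·B·A·B·A·CD·CB
    A ↦ CB
    B ↦ CD
    C ↦ B
    D ↦ A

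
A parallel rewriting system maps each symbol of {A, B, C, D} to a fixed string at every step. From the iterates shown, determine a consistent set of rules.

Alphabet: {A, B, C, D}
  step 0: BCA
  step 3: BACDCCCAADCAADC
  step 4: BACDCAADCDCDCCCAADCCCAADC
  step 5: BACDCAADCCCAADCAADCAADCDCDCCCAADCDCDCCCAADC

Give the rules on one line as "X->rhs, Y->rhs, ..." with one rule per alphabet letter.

A->C, B->BA, C->DC, D->AA

  step 4 ⇒ step 5: BACDCAADCDCDCCCAADCCCAADC ⇒ BA·C·DC·AA·DC·C·C·AA·DC·AA·DC·AA·DC·DC·DC·C·C·AA·DC·DC·DC·C·C·AA·DC
    A ↦ C
    B ↦ BA
    C ↦ DC
    D ↦ AA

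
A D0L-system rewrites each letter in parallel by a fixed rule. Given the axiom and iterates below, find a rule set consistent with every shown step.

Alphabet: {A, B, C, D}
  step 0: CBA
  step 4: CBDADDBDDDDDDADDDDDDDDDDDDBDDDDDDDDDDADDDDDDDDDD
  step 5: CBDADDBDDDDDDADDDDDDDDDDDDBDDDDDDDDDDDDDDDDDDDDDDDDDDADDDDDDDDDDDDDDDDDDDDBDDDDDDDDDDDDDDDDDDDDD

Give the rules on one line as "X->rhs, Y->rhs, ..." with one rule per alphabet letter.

  step 4 ⇒ step 5: CBDADDBDDDDDDADDDDDDDDDDDDBDDDDDDDDDDADDDDDDDDDD ⇒ CB·DA·DD·BD·DD·DD·DA·DD·DD·DD·DD·DD·DD·BD·DD·DD·DD·DD·DD·DD·DD·DD·DD·DD·DD·DD·DA·DD·DD·DD·DD·DD·DD·DD·DD·DD·DD·BD·DD·DD·DD·DD·DD·DD·DD·DD·DD·DD
    A ↦ BD
    B ↦ DA
    C ↦ CB
    D ↦ DD

A->BD, B->DA, C->CB, D->DD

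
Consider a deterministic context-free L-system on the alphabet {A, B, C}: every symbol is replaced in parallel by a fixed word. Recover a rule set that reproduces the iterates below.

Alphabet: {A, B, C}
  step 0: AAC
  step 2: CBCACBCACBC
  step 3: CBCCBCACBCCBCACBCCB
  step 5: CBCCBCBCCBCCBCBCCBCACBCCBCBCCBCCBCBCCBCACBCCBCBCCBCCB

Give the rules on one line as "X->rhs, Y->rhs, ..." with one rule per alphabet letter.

A->CA, B->C, C->CB

  step 2 ⇒ step 3: CBCACBCACBC ⇒ CB·C·CB·CA·CB·C·CB·CA·CB·C·CB
    A ↦ CA
    B ↦ C
    C ↦ CB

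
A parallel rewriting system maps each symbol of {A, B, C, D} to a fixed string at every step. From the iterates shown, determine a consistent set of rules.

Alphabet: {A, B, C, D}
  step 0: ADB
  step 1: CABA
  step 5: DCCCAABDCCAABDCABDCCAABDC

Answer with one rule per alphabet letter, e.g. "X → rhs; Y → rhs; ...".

  step 0 ⇒ step 1: ADB ⇒ C·AB·A
    A ↦ C
    B ↦ A
    D ↦ AB
    C ↦ DC  (constrained at step 1)

A->C, B->A, C->DC, D->AB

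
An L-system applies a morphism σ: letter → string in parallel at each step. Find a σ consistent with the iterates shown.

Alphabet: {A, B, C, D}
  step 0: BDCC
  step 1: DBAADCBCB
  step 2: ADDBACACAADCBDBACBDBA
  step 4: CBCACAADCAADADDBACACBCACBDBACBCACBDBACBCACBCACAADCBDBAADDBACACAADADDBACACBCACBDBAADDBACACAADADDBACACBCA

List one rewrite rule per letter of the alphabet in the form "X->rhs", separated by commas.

  step 1 ⇒ step 2: DBAADCBCB ⇒ AD·DBA·CA·CA·AD·CB·DBA·CB·DBA
    A ↦ CA
    B ↦ DBA
    C ↦ CB
    D ↦ AD

A->CA, B->DBA, C->CB, D->AD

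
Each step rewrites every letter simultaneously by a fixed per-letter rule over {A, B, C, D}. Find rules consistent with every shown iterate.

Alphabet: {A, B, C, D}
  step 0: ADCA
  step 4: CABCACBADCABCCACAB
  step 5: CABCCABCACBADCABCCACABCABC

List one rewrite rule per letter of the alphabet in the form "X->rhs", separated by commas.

A->B, B->C, C->CA, D->AD

  step 4 ⇒ step 5: CABCACBADCABCCACAB ⇒ CA·B·C·CA·B·CA·C·B·AD·CA·B·C·CA·CA·B·CA·B·C
    A ↦ B
    B ↦ C
    C ↦ CA
    D ↦ AD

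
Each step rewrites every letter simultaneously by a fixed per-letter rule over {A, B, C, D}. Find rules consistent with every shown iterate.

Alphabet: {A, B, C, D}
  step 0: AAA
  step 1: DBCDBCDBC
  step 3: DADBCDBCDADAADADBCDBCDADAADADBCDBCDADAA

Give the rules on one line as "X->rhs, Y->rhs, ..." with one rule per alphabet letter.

A->DBC, B->A, C->DDB, D->DA

  step 0 ⇒ step 1: AAA ⇒ DBC·DBC·DBC
    A ↦ DBC
    B ↦ A  (constrained at step 1)
    C ↦ DDB  (constrained at step 1)
    D ↦ DA  (constrained at step 1)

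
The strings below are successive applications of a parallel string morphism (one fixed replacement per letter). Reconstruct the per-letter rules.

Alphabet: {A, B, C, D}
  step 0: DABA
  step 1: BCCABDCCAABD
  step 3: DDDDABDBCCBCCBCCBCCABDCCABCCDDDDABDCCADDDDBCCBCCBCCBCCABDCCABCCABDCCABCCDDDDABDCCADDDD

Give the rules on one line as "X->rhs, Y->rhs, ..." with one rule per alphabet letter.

  step 0 ⇒ step 1: DABA ⇒ BCC·ABD·CCA·ABD
    A ↦ ABD
    B ↦ CCA
    D ↦ BCC
    C ↦ DD  (constrained at step 1)

A->ABD, B->CCA, C->DD, D->BCC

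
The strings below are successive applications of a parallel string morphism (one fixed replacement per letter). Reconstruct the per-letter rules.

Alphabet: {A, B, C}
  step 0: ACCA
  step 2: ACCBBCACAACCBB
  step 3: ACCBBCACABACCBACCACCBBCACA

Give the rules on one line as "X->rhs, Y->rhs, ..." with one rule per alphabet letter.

A->ACC, B->CA, C->B

  step 2 ⇒ step 3: ACCBBCACAACCBB ⇒ ACC·B·B·CA·CA·B·ACC·B·ACC·ACC·B·B·CA·CA
    A ↦ ACC
    B ↦ CA
    C ↦ B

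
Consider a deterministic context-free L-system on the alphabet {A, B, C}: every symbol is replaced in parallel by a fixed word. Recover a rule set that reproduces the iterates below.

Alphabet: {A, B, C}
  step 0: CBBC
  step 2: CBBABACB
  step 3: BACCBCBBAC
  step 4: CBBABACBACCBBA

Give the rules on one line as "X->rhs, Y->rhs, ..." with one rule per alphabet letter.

  step 3 ⇒ step 4: BACCBCBBAC ⇒ C·B·BA·BA·C·BA·C·C·B·BA
    A ↦ B
    B ↦ C
    C ↦ BA

A->B, B->C, C->BA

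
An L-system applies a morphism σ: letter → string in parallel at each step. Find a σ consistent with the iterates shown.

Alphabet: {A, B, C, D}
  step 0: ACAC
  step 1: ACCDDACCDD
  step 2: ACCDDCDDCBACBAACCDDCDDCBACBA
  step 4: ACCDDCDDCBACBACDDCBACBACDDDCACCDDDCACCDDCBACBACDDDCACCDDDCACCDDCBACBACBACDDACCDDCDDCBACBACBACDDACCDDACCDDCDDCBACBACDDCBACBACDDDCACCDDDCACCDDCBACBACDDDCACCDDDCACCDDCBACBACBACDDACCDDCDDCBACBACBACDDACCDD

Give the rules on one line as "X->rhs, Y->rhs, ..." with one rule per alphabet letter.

  step 1 ⇒ step 2: ACCDDACCDD ⇒ AC·CDD·CDD·CBA·CBA·AC·CDD·CDD·CBA·CBA
    A ↦ AC
    C ↦ CDD
    D ↦ CBA
    B ↦ DC  (constrained at step 2)

A->AC, B->DC, C->CDD, D->CBA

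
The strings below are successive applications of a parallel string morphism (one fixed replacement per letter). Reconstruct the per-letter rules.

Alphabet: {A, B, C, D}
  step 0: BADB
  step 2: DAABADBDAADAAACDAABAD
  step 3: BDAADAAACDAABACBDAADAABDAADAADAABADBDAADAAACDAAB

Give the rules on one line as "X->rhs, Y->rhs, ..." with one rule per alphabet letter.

  step 2 ⇒ step 3: DAABADBDAADAAACDAABAD ⇒ B·DAA·DAA·AC·DAA·B·AC·B·DAA·DAA·B·DAA·DAA·DAA·BAD·B·DAA·DAA·AC·DAA·B
    A ↦ DAA
    B ↦ AC
    C ↦ BAD
    D ↦ B

A->DAA, B->AC, C->BAD, D->B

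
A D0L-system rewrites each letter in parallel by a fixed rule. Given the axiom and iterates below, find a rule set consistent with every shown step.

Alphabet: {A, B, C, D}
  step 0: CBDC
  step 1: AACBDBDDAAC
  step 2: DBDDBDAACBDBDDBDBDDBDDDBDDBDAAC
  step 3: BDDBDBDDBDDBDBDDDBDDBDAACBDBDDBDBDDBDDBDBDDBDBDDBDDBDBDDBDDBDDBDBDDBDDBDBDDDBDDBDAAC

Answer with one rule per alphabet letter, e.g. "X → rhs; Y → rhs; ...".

  step 2 ⇒ step 3: DBDDBDAACBDBDDBDBDDBDDDBDDBDAAC ⇒ BDD·BD·BDD·BDD·BD·BDD·DBD·DBD·AAC·BD·BDD·BD·BDD·BDD·BD·BDD·BD·BDD·BDD·BD·BDD·BDD·BDD·BD·BDD·BDD·BD·BDD·DBD·DBD·AAC
    A ↦ DBD
    B ↦ BD
    C ↦ AAC
    D ↦ BDD

A->DBD, B->BD, C->AAC, D->BDD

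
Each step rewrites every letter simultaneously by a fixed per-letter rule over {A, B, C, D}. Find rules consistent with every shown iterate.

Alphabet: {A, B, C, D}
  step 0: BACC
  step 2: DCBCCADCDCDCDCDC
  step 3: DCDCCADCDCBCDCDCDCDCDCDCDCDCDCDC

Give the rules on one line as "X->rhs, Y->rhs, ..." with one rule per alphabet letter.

A->BC, B->CA, C->DC, D->DC

  step 2 ⇒ step 3: DCBCCADCDCDCDCDC ⇒ DC·DC·CA·DC·DC·BC·DC·DC·DC·DC·DC·DC·DC·DC·DC·DC
    A ↦ BC
    B ↦ CA
    C ↦ DC
    D ↦ DC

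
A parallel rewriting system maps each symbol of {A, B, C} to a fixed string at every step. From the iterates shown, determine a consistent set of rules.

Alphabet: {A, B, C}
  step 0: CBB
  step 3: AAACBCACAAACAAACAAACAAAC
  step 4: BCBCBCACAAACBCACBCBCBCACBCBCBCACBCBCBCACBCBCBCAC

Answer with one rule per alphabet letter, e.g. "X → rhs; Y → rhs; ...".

  step 3 ⇒ step 4: AAACBCACAAACAAACAAACAAAC ⇒ BC·BC·BC·AC·AA·AC·BC·AC·BC·BC·BC·AC·BC·BC·BC·AC·BC·BC·BC·AC·BC·BC·BC·AC
    A ↦ BC
    B ↦ AA
    C ↦ AC

A->BC, B->AA, C->AC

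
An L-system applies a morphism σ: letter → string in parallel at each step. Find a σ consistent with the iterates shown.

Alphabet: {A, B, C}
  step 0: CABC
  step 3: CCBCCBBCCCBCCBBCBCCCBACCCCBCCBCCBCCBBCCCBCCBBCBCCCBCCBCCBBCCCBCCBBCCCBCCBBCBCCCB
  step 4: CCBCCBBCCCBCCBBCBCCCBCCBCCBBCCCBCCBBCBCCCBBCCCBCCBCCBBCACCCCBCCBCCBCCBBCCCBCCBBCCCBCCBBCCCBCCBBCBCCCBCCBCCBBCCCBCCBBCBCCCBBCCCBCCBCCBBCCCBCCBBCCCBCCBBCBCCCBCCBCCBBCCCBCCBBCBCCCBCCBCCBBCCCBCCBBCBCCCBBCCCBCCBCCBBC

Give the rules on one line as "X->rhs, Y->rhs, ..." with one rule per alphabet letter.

  step 3 ⇒ step 4: CCBCCBBCCCBCCBBCBCCCBACCCCBCCBCCBCCBBCCCBCCBBCBCCCBCCBCCBBCCCBCCBBCCCBCCBBCBCCCB ⇒ CCB·CCB·BC·CCB·CCB·BC·BC·CCB·CCB·CCB·BC·CCB·CCB·BC·BC·CCB·BC·CCB·CCB·CCB·BC·ACC·CCB·CCB·CCB·CCB·BC·CCB·CCB·BC·CCB·CCB·BC·CCB·CCB·BC·BC·CCB·CCB·CCB·BC·CCB·CCB·BC·BC·CCB·BC·CCB·CCB·CCB·BC·CCB·CCB·BC·CCB·CCB·BC·BC·CCB·CCB·CCB·BC·CCB·CCB·BC·BC·CCB·CCB·CCB·BC·CCB·CCB·BC·BC·CCB·BC·CCB·CCB·CCB·BC
    A ↦ ACC
    B ↦ BC
    C ↦ CCB

A->ACC, B->BC, C->CCB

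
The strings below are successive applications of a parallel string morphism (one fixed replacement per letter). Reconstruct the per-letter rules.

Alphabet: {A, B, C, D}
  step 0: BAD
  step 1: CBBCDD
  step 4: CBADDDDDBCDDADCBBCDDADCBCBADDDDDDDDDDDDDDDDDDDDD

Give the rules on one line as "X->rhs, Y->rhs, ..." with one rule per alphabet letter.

A->BC, B->CB, C->AD, D->DD

  step 0 ⇒ step 1: BAD ⇒ CB·BC·DD
    A ↦ BC
    B ↦ CB
    D ↦ DD
    C ↦ AD  (constrained at step 1)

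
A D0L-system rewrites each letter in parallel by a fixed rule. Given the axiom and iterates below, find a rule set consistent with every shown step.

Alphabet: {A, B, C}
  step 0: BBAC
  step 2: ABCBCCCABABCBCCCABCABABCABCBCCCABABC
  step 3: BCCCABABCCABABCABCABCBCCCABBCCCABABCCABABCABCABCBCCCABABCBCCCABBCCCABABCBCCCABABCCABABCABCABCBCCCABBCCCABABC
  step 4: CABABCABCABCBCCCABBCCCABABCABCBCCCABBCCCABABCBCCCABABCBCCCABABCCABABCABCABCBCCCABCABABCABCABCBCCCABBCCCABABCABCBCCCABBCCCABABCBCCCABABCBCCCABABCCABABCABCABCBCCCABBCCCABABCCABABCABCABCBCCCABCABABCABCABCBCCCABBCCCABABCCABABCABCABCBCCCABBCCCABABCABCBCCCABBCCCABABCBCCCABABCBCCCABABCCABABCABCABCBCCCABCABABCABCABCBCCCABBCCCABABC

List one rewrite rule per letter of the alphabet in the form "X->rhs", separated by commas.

A->BCC, B->CAB, C->ABC

  step 3 ⇒ step 4: BCCCABABCCABABCABCABCBCCCABBCCCABABCCABABCABCABCBCCCABABCBCCCABBCCCABABCBCCCABABCCABABCABCABCBCCCABBCCCABABC ⇒ CAB·ABC·ABC·ABC·BCC·CAB·BCC·CAB·ABC·ABC·BCC·CAB·BCC·CAB·ABC·BCC·CAB·ABC·BCC·CAB·ABC·CAB·ABC·ABC·ABC·BCC·CAB·CAB·ABC·ABC·ABC·BCC·CAB·BCC·CAB·ABC·ABC·BCC·CAB·BCC·CAB·ABC·BCC·CAB·ABC·BCC·CAB·ABC·CAB·ABC·ABC·ABC·BCC·CAB·BCC·CAB·ABC·CAB·ABC·ABC·ABC·BCC·CAB·CAB·ABC·ABC·ABC·BCC·CAB·BCC·CAB·ABC·CAB·ABC·ABC·ABC·BCC·CAB·BCC·CAB·ABC·ABC·BCC·CAB·BCC·CAB·ABC·BCC·CAB·ABC·BCC·CAB·ABC·CAB·ABC·ABC·ABC·BCC·CAB·CAB·ABC·ABC·ABC·BCC·CAB·BCC·CAB·ABC
    A ↦ BCC
    B ↦ CAB
    C ↦ ABC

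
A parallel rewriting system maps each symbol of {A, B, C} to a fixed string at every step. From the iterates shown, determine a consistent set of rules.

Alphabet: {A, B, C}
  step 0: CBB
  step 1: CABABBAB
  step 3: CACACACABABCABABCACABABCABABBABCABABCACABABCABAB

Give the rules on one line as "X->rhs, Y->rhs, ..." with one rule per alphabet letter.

A->CA, B->BAB, C->CA

  step 0 ⇒ step 1: CBB ⇒ CA·BAB·BAB
    B ↦ BAB
    C ↦ CA
    A ↦ CA  (constrained at step 1)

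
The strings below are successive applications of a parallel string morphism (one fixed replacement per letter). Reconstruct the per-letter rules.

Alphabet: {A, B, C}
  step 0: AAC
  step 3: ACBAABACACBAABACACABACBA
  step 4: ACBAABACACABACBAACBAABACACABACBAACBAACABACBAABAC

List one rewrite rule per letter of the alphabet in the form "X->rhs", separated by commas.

A->AC, B->AB, C->BA

  step 3 ⇒ step 4: ACBAABACACBAABACACABACBA ⇒ AC·BA·AB·AC·AC·AB·AC·BA·AC·BA·AB·AC·AC·AB·AC·BA·AC·BA·AC·AB·AC·BA·AB·AC
    A ↦ AC
    B ↦ AB
    C ↦ BA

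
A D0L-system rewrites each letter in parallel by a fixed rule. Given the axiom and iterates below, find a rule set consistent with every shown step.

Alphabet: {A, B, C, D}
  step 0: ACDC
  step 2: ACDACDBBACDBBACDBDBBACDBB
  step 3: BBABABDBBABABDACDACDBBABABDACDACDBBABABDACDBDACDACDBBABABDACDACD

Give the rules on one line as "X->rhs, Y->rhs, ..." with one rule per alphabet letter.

  step 2 ⇒ step 3: ACDACDBBACDBBACDBDBBACDBB ⇒ BB·ABA·BD·BB·ABA·BD·ACD·ACD·BB·ABA·BD·ACD·ACD·BB·ABA·BD·ACD·BD·ACD·ACD·BB·ABA·BD·ACD·ACD
    A ↦ BB
    B ↦ ACD
    C ↦ ABA
    D ↦ BD

A->BB, B->ACD, C->ABA, D->BD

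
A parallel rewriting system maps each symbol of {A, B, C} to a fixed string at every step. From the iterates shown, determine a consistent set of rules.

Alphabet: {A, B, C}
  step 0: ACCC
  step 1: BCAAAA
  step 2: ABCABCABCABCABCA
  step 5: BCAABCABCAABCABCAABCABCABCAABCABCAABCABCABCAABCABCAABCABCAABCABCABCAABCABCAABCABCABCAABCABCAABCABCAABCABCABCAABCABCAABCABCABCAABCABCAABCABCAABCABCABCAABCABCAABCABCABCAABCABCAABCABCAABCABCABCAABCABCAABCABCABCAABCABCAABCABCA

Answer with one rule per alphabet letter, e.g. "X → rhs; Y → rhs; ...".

  step 1 ⇒ step 2: BCAAAA ⇒ ABC·A·BCA·BCA·BCA·BCA
    A ↦ BCA
    B ↦ ABC
    C ↦ A

A->BCA, B->ABC, C->A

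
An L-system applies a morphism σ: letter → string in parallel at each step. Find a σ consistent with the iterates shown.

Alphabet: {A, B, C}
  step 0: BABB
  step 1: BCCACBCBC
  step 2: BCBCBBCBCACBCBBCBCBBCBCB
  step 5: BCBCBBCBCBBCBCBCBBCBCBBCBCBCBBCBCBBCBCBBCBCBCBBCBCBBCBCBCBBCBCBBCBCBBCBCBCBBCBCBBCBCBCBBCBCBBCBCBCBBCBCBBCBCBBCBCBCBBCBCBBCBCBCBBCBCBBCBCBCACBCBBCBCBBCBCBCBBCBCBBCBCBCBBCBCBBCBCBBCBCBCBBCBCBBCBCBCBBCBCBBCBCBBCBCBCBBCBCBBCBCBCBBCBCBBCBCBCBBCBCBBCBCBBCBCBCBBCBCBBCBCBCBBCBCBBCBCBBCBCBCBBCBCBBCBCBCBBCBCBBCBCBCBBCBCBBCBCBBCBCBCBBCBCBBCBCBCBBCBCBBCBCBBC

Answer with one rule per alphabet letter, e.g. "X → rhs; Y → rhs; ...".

A->CAC, B->BC, C->BCB

  step 1 ⇒ step 2: BCCACBCBC ⇒ BC·BCB·BCB·CAC·BCB·BC·BCB·BC·BCB
    A ↦ CAC
    B ↦ BC
    C ↦ BCB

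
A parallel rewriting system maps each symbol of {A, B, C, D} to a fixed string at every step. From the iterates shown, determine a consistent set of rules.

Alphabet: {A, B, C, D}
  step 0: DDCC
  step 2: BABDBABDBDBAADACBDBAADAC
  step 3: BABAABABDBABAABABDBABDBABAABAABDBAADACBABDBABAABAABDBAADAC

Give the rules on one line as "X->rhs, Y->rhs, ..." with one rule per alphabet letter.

  step 2 ⇒ step 3: BABDBABDBDBAADACBDBAADAC ⇒ BA·BAA·BA·BD·BA·BAA·BA·BD·BA·BD·BA·BAA·BAA·BD·BAA·DAC·BA·BD·BA·BAA·BAA·BD·BAA·DAC
    A ↦ BAA
    B ↦ BA
    C ↦ DAC
    D ↦ BD

A->BAA, B->BA, C->DAC, D->BD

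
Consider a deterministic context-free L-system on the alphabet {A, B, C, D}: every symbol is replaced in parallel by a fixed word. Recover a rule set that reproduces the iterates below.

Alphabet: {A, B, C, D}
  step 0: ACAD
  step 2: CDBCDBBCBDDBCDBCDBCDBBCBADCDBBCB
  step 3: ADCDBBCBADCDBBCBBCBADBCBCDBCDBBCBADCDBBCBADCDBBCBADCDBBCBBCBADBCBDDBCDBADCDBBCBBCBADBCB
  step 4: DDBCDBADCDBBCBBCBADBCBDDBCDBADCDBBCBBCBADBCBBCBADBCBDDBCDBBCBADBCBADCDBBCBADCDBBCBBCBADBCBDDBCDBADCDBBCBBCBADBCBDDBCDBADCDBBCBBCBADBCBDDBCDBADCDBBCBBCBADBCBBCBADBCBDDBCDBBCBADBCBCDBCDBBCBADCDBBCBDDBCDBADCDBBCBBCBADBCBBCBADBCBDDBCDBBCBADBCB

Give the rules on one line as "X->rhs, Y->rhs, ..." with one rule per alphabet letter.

A->DDB, B->BCB, C->AD, D->CDB

  step 3 ⇒ step 4: ADCDBBCBADCDBBCBBCBADBCBCDBCDBBCBADCDBBCBADCDBBCBADCDBBCBBCBADBCBDDBCDBADCDBBCBBCBADBCB ⇒ DDB·CDB·AD·CDB·BCB·BCB·AD·BCB·DDB·CDB·AD·CDB·BCB·BCB·AD·BCB·BCB·AD·BCB·DDB·CDB·BCB·AD·BCB·AD·CDB·BCB·AD·CDB·BCB·BCB·AD·BCB·DDB·CDB·AD·CDB·BCB·BCB·AD·BCB·DDB·CDB·AD·CDB·BCB·BCB·AD·BCB·DDB·CDB·AD·CDB·BCB·BCB·AD·BCB·BCB·AD·BCB·DDB·CDB·BCB·AD·BCB·CDB·CDB·BCB·AD·CDB·BCB·DDB·CDB·AD·CDB·BCB·BCB·AD·BCB·BCB·AD·BCB·DDB·CDB·BCB·AD·BCB
    A ↦ DDB
    B ↦ BCB
    C ↦ AD
    D ↦ CDB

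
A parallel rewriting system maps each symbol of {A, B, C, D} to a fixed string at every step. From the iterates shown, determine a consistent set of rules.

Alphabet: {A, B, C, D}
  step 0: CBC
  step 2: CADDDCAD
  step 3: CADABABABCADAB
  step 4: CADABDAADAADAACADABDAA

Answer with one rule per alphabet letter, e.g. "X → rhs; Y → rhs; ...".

A->D, B->AA, C->CA, D->AB

  step 3 ⇒ step 4: CADABABABCADAB ⇒ CA·D·AB·D·AA·D·AA·D·AA·CA·D·AB·D·AA
    A ↦ D
    B ↦ AA
    C ↦ CA
    D ↦ AB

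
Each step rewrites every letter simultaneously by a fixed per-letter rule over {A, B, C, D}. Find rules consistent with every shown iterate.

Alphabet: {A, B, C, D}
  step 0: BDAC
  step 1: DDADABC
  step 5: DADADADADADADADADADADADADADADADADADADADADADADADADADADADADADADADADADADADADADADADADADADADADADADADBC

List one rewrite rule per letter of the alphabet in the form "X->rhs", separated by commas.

A->DA, B->D, C->BC, D->DA

  step 0 ⇒ step 1: BDAC ⇒ D·DA·DA·BC
    A ↦ DA
    B ↦ D
    C ↦ BC
    D ↦ DA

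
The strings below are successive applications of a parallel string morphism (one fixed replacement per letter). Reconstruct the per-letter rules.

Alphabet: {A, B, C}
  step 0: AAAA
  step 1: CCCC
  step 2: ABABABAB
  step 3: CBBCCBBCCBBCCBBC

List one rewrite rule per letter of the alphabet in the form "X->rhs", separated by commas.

A->C, B->BBC, C->AB

  step 2 ⇒ step 3: ABABABAB ⇒ C·BBC·C·BBC·C·BBC·C·BBC
    A ↦ C
    B ↦ BBC
  step 1 ⇒ step 2: CCCC ⇒ AB·AB·AB·AB
    C ↦ AB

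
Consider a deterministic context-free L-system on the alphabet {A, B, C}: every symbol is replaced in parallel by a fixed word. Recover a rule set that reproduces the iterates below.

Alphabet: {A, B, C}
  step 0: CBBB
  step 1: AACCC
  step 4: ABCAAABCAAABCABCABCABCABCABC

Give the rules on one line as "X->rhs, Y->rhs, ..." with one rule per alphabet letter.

  step 0 ⇒ step 1: CBBB ⇒ AA·C·C·C
    B ↦ C
    C ↦ AA
    A ↦ AB  (constrained at step 1)

A->AB, B->C, C->AA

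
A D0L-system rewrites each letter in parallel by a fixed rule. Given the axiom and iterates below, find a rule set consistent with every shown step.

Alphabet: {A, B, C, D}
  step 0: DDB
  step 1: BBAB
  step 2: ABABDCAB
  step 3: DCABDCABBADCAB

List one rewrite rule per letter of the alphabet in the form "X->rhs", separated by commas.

  step 2 ⇒ step 3: ABABDCAB ⇒ DC·AB·DC·AB·B·A·DC·AB
    A ↦ DC
    B ↦ AB
    C ↦ A
    D ↦ B

A->DC, B->AB, C->A, D->B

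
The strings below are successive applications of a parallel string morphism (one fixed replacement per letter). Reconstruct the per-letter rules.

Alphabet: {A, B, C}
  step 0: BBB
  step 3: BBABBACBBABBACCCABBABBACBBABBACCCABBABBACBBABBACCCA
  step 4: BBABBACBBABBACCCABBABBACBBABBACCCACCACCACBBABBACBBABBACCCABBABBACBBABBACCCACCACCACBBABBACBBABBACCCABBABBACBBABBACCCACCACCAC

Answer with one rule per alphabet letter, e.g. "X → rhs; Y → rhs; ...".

A->C, B->BBA, C->CCA

  step 3 ⇒ step 4: BBABBACBBABBACCCABBABBACBBABBACCCABBABBACBBABBACCCA ⇒ BBA·BBA·C·BBA·BBA·C·CCA·BBA·BBA·C·BBA·BBA·C·CCA·CCA·CCA·C·BBA·BBA·C·BBA·BBA·C·CCA·BBA·BBA·C·BBA·BBA·C·CCA·CCA·CCA·C·BBA·BBA·C·BBA·BBA·C·CCA·BBA·BBA·C·BBA·BBA·C·CCA·CCA·CCA·C
    A ↦ C
    B ↦ BBA
    C ↦ CCA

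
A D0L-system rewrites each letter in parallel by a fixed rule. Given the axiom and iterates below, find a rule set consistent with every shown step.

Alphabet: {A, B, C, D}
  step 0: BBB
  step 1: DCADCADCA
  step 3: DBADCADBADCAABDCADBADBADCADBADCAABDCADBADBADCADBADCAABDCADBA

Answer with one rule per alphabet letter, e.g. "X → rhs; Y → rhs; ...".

  step 0 ⇒ step 1: BBB ⇒ DCA·DCA·DCA
    B ↦ DCA
    A ↦ DBA  (constrained at step 1)
    C ↦ AB  (constrained at step 1)
    D ↦ AB  (constrained at step 1)

A->DBA, B->DCA, C->AB, D->AB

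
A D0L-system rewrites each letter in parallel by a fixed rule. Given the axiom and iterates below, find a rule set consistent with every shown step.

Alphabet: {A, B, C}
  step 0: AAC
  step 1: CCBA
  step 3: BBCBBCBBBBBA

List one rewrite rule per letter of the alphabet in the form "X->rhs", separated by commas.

A->C, B->BB, C->BA

  step 0 ⇒ step 1: AAC ⇒ C·C·BA
    A ↦ C
    C ↦ BA
    B ↦ BB  (constrained at step 1)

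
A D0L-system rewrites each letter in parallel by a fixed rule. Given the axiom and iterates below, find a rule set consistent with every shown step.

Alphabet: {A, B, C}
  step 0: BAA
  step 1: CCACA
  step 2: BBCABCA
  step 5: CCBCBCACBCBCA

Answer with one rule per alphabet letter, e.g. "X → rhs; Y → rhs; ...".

  step 1 ⇒ step 2: CCACA ⇒ B·B·CA·B·CA
    A ↦ CA
    C ↦ B
  step 0 ⇒ step 1: BAA ⇒ C·CA·CA
    B ↦ C

A->CA, B->C, C->B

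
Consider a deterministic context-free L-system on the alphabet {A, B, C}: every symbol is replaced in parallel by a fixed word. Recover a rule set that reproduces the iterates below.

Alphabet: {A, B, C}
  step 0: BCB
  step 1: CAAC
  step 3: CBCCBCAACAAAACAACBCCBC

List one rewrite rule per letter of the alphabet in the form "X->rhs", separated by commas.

  step 0 ⇒ step 1: BCB ⇒ C·AA·C
    B ↦ C
    C ↦ AA
    A ↦ CBC  (constrained at step 1)

A->CBC, B->C, C->AA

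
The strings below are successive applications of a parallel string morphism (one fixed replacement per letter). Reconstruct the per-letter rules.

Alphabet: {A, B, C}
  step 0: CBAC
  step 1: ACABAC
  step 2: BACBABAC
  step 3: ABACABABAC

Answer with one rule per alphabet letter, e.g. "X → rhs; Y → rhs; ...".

  step 2 ⇒ step 3: BACBABAC ⇒ A·B·AC·A·B·A·B·AC
    A ↦ B
    B ↦ A
    C ↦ AC

A->B, B->A, C->AC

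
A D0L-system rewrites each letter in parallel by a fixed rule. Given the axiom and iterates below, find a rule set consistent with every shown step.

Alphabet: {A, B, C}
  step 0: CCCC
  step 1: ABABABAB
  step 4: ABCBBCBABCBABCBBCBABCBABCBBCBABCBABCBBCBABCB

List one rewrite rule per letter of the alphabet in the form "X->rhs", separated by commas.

A->B, B->CB, C->AB

  step 0 ⇒ step 1: CCCC ⇒ AB·AB·AB·AB
    C ↦ AB
    A ↦ B  (constrained at step 1)
    B ↦ CB  (constrained at step 1)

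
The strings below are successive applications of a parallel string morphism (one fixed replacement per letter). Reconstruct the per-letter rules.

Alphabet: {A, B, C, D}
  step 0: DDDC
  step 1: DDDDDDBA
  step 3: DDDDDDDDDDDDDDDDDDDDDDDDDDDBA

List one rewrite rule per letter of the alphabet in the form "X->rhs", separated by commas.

  step 0 ⇒ step 1: DDDC ⇒ DD·DD·DD·BA
    C ↦ BA
    D ↦ DD
    A ↦ BC  (constrained at step 1)
    B ↦ D  (constrained at step 1)

A->BC, B->D, C->BA, D->DD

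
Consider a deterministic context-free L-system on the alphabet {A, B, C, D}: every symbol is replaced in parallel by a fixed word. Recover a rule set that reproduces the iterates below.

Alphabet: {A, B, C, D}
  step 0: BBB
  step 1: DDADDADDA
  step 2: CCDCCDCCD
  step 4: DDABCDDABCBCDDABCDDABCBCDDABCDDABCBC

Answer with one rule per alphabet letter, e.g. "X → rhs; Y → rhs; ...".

A->D, B->DDA, C->BC, D->C

  step 1 ⇒ step 2: DDADDADDA ⇒ C·C·D·C·C·D·C·C·D
    A ↦ D
    D ↦ C
  step 0 ⇒ step 1: BBB ⇒ DDA·DDA·DDA
    B ↦ DDA
    C ↦ BC  (constrained at step 2)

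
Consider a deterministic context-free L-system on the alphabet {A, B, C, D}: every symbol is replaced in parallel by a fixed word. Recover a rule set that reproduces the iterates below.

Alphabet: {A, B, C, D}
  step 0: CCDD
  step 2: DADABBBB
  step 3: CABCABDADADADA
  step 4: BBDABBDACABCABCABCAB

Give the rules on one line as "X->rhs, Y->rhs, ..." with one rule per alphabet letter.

A->B, B->DA, C->B, D->CA

  step 3 ⇒ step 4: CABCABDADADADA ⇒ B·B·DA·B·B·DA·CA·B·CA·B·CA·B·CA·B
    A ↦ B
    B ↦ DA
    C ↦ B
    D ↦ CA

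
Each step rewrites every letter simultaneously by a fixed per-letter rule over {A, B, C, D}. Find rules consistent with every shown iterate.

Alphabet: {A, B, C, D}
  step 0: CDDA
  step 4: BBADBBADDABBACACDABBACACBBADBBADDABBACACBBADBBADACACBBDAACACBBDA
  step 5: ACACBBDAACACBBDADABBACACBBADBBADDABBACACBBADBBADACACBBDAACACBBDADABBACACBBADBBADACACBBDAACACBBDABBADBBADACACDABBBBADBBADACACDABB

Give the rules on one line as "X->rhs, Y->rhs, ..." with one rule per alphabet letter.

A->BB, B->AC, C->AD, D->DA

  step 4 ⇒ step 5: BBADBBADDABBACACDABBACACBBADBBADDABBACACBBADBBADACACBBDAACACBBDA ⇒ AC·AC·BB·DA·AC·AC·BB·DA·DA·BB·AC·AC·BB·AD·BB·AD·DA·BB·AC·AC·BB·AD·BB·AD·AC·AC·BB·DA·AC·AC·BB·DA·DA·BB·AC·AC·BB·AD·BB·AD·AC·AC·BB·DA·AC·AC·BB·DA·BB·AD·BB·AD·AC·AC·DA·BB·BB·AD·BB·AD·AC·AC·DA·BB
    A ↦ BB
    B ↦ AC
    C ↦ AD
    D ↦ DA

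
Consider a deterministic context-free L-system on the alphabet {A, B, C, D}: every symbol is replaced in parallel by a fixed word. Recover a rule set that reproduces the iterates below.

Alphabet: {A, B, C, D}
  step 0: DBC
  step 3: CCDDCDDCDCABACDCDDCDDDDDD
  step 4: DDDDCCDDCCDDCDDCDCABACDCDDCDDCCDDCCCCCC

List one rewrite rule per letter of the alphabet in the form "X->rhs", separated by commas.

  step 3 ⇒ step 4: CCDDCDDCDCABACDCDDCDDDDDD ⇒ DD·DD·C·C·DD·C·C·DD·C·DD·CDC·ABA·CDC·DD·C·DD·C·C·DD·C·C·C·C·C·C
    A ↦ CDC
    B ↦ ABA
    C ↦ DD
    D ↦ C

A->CDC, B->ABA, C->DD, D->C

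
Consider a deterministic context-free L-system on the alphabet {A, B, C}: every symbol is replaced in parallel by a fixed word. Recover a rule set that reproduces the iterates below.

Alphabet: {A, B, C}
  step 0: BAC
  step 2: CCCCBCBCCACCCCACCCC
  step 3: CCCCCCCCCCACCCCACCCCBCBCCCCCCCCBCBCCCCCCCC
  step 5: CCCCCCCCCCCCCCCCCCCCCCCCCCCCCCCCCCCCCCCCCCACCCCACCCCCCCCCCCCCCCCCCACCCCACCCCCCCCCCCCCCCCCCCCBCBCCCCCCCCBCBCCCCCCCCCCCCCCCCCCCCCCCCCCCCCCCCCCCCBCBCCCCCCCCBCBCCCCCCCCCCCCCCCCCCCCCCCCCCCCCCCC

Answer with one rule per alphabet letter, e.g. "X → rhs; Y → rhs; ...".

A->BCB, B->CCA, C->CC

  step 2 ⇒ step 3: CCCCBCBCCACCCCACCCC ⇒ CC·CC·CC·CC·CCA·CC·CCA·CC·CC·BCB·CC·CC·CC·CC·BCB·CC·CC·CC·CC
    A ↦ BCB
    B ↦ CCA
    C ↦ CC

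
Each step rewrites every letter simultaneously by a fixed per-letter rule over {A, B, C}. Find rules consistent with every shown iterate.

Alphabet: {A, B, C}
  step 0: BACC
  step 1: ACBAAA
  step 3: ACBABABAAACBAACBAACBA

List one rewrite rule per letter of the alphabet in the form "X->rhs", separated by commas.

A->BA, B->AC, C->A

  step 0 ⇒ step 1: BACC ⇒ AC·BA·A·A
    A ↦ BA
    B ↦ AC
    C ↦ A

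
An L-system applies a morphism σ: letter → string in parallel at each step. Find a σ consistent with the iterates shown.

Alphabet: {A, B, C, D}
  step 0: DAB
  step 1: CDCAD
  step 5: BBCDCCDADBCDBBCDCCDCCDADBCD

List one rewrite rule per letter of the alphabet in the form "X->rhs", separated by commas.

  step 0 ⇒ step 1: DAB ⇒ CD·C·AD
    A ↦ C
    B ↦ AD
    D ↦ CD
    C ↦ B  (constrained at step 1)

A->C, B->AD, C->B, D->CD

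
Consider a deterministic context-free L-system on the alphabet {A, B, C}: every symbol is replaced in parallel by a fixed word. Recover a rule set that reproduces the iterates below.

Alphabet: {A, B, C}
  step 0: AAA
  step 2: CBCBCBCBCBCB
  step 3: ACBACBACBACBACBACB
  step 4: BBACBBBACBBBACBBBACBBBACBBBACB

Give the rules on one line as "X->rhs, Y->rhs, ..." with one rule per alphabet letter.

A->BB, B->CB, C->A

  step 3 ⇒ step 4: ACBACBACBACBACBACB ⇒ BB·A·CB·BB·A·CB·BB·A·CB·BB·A·CB·BB·A·CB·BB·A·CB
    A ↦ BB
    B ↦ CB
    C ↦ A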